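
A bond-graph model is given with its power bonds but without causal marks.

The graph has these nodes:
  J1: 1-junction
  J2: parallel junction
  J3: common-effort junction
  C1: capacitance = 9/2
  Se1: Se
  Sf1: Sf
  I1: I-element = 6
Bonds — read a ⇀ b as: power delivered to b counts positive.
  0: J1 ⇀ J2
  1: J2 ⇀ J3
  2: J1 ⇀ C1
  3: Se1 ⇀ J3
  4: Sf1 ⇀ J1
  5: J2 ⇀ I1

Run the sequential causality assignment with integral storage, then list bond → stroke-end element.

β0 stroke at J1
β1 stroke at J2
β2 stroke at J1
β3 stroke at J3
β4 stroke at Sf1
β5 stroke at I1

β3 stroke→J3  (Se1 fixes effort; stroke away)
β4 stroke→Sf1  (Sf1 fixes flow; stroke at Sf1)
β0 stroke→J1  (J1: bond 4 brought flow, rest push out)
β2 stroke→J1  (common-f at J1 fixed by 4)
β1 stroke→J2  (0-jn J3 has e-setter on 3)
β5 stroke→I1  (common-e at J2 fixed by 1)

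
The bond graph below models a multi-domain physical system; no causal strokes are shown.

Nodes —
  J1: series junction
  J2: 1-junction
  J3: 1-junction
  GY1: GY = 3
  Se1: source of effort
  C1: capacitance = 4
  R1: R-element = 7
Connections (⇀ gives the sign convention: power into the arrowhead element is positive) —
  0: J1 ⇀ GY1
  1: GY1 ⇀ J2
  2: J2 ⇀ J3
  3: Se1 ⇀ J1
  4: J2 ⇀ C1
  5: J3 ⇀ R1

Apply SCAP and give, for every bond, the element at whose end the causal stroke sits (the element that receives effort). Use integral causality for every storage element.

β3 |J1  (Se1: effort source, stroke at far end)
β0 |GY1  (only one flow-in slot at J1)
β1 |GY1  (through GY1, causality inverts; strokes same side of GY1)
β2 |J2  (J2: bond 1 brought flow, rest push out)
β4 |J2  (J2 flow already set via bond 1)
β5 |J3  (1-jn J3 has f-setter on 2)

b0 stroke at GY1
b1 stroke at GY1
b2 stroke at J2
b3 stroke at J1
b4 stroke at J2
b5 stroke at J3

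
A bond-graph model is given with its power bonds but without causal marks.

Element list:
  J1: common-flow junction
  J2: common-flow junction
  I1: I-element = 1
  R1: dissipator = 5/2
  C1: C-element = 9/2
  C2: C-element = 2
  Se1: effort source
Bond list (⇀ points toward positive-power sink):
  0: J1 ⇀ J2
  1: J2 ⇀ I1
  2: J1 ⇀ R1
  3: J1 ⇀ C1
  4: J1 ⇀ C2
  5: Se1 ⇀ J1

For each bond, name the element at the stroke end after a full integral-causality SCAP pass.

#5 stroke→J1  (Se1 (Se) sets effort on bond)
#1 stroke→I1  (I1 outputs flow p/I1)
#0 stroke→J2  (1-jn J2 has f-setter on 1)
#2 stroke→J1  (1-jn J1 has f-setter on 0)
#3 stroke→J1  (1-jn J1 has f-setter on 0)
#4 stroke→J1  (common-f at J1 fixed by 0)

#0 stroke→J2
#1 stroke→I1
#2 stroke→J1
#3 stroke→J1
#4 stroke→J1
#5 stroke→J1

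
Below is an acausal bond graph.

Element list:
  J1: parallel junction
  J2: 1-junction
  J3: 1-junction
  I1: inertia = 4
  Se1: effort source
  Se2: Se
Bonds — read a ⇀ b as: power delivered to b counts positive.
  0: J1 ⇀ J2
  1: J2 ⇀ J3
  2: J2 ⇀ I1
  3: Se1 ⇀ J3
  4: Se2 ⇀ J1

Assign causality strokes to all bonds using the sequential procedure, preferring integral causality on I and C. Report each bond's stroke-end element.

b0 →J2
b1 →J2
b2 →I1
b3 →J3
b4 →J1

#3 |J3  (Se1 (Se) sets effort on bond)
#4 |J1  (Se2 (Se) sets effort on bond)
#0 |J2  (J1 effort already set via bond 4)
#1 |J2  (J3 needs exactly one f-in)
#2 |I1  (only one flow-in slot at J2)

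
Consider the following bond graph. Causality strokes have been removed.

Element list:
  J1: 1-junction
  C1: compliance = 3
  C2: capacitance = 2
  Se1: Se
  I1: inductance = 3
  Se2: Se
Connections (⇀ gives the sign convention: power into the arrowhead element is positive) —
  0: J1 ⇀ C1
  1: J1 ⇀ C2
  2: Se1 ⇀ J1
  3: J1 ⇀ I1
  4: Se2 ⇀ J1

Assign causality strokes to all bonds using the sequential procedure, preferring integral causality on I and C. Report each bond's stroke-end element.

#0 →J1
#1 →J1
#2 →J1
#3 →I1
#4 →J1

bond 2 |J1  (source Se1 imposes e)
bond 4 |J1  (Se2 fixes effort; stroke away)
bond 0 |J1  (C1 integral (e out))
bond 1 |J1  (C2: C, integral causality)
bond 3 |I1  (J1 needs exactly one f-in)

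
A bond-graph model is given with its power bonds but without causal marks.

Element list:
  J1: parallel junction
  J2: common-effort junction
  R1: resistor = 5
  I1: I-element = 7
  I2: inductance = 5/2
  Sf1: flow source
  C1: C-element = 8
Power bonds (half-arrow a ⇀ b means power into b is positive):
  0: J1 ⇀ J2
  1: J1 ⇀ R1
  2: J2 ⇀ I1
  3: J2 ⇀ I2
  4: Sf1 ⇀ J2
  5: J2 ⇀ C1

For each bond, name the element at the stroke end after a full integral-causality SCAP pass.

bond 4 →Sf1  (Sf1 (Sf) sets flow on bond)
bond 2 →I1  (I1: I, integral causality)
bond 3 →I2  (I2 outputs flow p/I2)
bond 5 →J2  (C1: C, integral causality)
bond 0 →J1  (J2 effort already set via bond 5)
bond 1 →R1  (0-jn J1 has e-setter on 0)

β0 stroke→J1
β1 stroke→R1
β2 stroke→I1
β3 stroke→I2
β4 stroke→Sf1
β5 stroke→J2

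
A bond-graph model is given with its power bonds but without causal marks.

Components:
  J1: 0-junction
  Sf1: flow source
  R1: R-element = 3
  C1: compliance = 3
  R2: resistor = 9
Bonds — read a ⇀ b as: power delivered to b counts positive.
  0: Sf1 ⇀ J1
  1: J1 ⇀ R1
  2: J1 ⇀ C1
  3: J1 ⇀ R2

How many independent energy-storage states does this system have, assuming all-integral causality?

b0 stroke→Sf1  (Sf1: flow source, stroke at near end)
b2 stroke→J1  (prefer integral on C1)
b1 stroke→R1  (common-e at J1 fixed by 2)
b3 stroke→R2  (J1: bond 2 brought effort, rest push out)

1  (C1 all integral)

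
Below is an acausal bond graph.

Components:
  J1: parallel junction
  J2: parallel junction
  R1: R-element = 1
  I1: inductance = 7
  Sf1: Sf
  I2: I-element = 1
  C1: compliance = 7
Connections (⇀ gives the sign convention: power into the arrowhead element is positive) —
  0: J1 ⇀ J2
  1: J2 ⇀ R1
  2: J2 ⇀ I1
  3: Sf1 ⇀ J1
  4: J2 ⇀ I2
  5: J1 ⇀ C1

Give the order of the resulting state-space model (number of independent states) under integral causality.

b3 stroke→Sf1  (source Sf1 imposes f)
b2 stroke→I1  (I1 integral (f out))
b4 stroke→I2  (I2 integral (f out))
b5 stroke→J1  (C1 integral (e out))
b0 stroke→J2  (0-jn J1 has e-setter on 5)
b1 stroke→R1  (J2: bond 0 brought effort, rest push out)

3  (C1, I1, I2 all integral)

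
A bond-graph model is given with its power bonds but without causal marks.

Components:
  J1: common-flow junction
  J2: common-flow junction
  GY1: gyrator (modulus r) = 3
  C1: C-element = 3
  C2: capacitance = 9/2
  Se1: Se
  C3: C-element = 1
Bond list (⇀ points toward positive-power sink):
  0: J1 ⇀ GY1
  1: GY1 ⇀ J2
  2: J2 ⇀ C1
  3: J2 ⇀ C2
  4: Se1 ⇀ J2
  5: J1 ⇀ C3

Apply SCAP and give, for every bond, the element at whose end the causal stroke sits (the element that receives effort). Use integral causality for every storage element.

β0 stroke at GY1
β1 stroke at GY1
β2 stroke at J2
β3 stroke at J2
β4 stroke at J2
β5 stroke at J1

#4 →J2  (source Se1 imposes e)
#2 →J2  (C1 outputs effort q/C1)
#3 →J2  (C2 outputs effort q/C2)
#1 →GY1  (J2 needs exactly one f-in)
#0 →GY1  (GY1 both-in/both-out from 1)
#5 →J1  (J1: bond 0 brought flow, rest push out)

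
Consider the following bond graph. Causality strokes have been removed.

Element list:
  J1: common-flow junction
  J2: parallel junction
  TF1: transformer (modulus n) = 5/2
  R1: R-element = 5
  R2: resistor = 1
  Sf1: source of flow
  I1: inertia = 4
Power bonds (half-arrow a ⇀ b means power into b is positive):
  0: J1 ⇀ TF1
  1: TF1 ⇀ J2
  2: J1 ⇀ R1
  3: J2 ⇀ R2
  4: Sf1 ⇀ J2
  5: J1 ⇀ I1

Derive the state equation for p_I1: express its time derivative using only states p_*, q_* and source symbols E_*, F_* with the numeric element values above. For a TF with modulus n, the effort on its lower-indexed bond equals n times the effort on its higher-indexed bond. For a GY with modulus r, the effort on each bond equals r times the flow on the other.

dp_I1/dt = -5*F_Sf1/2 - 45*p_I1/16

β4 stroke→Sf1  (source Sf1 imposes f)
β5 stroke→I1  (I1 integral (f out))
β0 stroke→J1  (J1 flow already set via bond 5)
β2 stroke→J1  (1-jn J1 has f-setter on 5)
β1 stroke→TF1  (TF1: transformer flips bond 0)
β3 stroke→J2  (J2: last free bond brings effort in)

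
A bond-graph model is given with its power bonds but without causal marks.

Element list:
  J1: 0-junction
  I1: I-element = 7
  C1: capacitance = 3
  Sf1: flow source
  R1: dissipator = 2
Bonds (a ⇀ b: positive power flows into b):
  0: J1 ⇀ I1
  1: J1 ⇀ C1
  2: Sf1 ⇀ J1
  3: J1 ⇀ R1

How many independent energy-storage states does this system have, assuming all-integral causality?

b2 |Sf1  (Sf1 (Sf) sets flow on bond)
b0 |I1  (I1 outputs flow p/I1)
b1 |J1  (C1: C, integral causality)
b3 |R1  (J1 effort already set via bond 1)

2  (C1, I1 all integral)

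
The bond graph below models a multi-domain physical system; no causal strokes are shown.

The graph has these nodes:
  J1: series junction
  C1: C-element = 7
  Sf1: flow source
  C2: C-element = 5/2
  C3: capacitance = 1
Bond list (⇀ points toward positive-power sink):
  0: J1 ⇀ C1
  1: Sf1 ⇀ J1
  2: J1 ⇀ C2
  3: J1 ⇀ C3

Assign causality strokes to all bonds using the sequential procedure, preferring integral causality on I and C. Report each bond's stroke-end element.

β1 |Sf1  (Sf1: flow source, stroke at near end)
β0 |J1  (common-f at J1 fixed by 1)
β2 |J1  (J1 flow already set via bond 1)
β3 |J1  (common-f at J1 fixed by 1)

bond 0 stroke→J1
bond 1 stroke→Sf1
bond 2 stroke→J1
bond 3 stroke→J1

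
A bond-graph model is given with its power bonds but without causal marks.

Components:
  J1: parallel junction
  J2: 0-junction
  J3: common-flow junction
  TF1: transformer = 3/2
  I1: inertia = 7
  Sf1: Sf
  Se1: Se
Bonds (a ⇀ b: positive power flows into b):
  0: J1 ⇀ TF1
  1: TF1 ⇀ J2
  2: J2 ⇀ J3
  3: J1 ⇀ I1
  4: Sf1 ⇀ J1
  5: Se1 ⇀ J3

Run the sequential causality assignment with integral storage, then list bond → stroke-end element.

bond 0 →J1
bond 1 →TF1
bond 2 →J2
bond 3 →I1
bond 4 →Sf1
bond 5 →J3

#4 stroke→Sf1  (source Sf1 imposes f)
#5 stroke→J3  (Se1 (Se) sets effort on bond)
#2 stroke→J2  (closing 1-jn rule on J3)
#1 stroke→TF1  (0-jn J2 has e-setter on 2)
#0 stroke→J1  (through TF1, causality passes straight; one stroke at TF1)
#3 stroke→I1  (common-e at J1 fixed by 0)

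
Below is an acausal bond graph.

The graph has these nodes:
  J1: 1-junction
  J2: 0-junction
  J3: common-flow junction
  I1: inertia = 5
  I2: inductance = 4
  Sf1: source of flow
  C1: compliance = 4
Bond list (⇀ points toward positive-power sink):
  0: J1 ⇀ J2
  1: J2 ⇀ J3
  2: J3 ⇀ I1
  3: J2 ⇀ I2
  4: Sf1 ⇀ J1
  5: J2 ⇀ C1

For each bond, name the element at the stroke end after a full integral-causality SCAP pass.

β4 stroke at Sf1  (source Sf1 imposes f)
β0 stroke at J1  (1-jn J1 has f-setter on 4)
β2 stroke at I1  (prefer integral on I1)
β1 stroke at J3  (J3 flow already set via bond 2)
β3 stroke at I2  (prefer integral on I2)
β5 stroke at J2  (J2: last free bond brings effort in)

β0 stroke at J1
β1 stroke at J3
β2 stroke at I1
β3 stroke at I2
β4 stroke at Sf1
β5 stroke at J2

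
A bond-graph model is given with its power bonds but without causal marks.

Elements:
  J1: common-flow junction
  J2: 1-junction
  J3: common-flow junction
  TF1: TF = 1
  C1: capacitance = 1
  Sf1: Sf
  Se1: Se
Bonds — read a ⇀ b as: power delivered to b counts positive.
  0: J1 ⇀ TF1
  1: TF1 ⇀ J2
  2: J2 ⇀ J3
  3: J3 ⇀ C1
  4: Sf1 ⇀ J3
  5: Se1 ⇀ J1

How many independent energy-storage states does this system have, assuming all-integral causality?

1  (C1 all integral)

#4 →Sf1  (Sf1 fixes flow; stroke at Sf1)
#5 →J1  (Se1 fixes effort; stroke away)
#0 →TF1  (J1 needs exactly one f-in)
#2 →J3  (J3 flow already set via bond 4)
#3 →J3  (J3 flow already set via bond 4)
#1 →J2  (TF1 one-in-one-out from 0)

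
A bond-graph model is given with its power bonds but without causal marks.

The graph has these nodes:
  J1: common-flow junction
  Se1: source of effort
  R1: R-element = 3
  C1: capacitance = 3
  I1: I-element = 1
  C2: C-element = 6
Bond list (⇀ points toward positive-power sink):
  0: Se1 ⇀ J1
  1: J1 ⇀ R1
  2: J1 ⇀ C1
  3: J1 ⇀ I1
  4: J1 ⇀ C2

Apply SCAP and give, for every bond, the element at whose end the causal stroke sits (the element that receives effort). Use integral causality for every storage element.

#0 |J1  (source Se1 imposes e)
#2 |J1  (C1: C, integral causality)
#3 |I1  (prefer integral on I1)
#1 |J1  (J1: bond 3 brought flow, rest push out)
#4 |J1  (1-jn J1 has f-setter on 3)

#0 stroke→J1
#1 stroke→J1
#2 stroke→J1
#3 stroke→I1
#4 stroke→J1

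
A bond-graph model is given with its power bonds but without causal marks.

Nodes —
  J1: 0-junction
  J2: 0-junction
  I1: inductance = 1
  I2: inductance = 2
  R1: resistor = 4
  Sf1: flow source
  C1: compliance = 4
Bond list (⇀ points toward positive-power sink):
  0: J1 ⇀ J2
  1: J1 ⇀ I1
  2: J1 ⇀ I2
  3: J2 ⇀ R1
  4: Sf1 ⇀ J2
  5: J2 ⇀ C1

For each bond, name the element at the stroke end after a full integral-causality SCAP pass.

β0 |J1
β1 |I1
β2 |I2
β3 |R1
β4 |Sf1
β5 |J2

bond 4 |Sf1  (Sf1: flow source, stroke at near end)
bond 1 |I1  (I1 integral (f out))
bond 2 |I2  (I2 outputs flow p/I2)
bond 0 |J1  (closing 0-jn rule on J1)
bond 5 |J2  (C1: C, integral causality)
bond 3 |R1  (common-e at J2 fixed by 5)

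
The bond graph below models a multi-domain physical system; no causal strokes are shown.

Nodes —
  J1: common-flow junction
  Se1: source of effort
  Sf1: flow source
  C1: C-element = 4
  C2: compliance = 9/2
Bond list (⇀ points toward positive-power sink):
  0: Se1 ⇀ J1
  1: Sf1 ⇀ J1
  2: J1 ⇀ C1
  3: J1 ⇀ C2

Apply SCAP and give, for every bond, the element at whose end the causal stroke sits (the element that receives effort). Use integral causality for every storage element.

#0 stroke→J1
#1 stroke→Sf1
#2 stroke→J1
#3 stroke→J1

β0 |J1  (Se1: effort source, stroke at far end)
β1 |Sf1  (Sf1 fixes flow; stroke at Sf1)
β2 |J1  (J1 flow already set via bond 1)
β3 |J1  (J1: bond 1 brought flow, rest push out)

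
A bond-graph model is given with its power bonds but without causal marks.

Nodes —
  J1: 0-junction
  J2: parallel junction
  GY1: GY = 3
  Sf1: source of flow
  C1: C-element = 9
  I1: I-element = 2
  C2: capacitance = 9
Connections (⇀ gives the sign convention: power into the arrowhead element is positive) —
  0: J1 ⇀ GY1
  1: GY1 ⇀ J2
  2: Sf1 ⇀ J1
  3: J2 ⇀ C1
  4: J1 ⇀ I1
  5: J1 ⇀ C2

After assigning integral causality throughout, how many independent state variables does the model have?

bond 2 stroke at Sf1  (source Sf1 imposes f)
bond 3 stroke at J2  (C1 integral (e out))
bond 1 stroke at GY1  (0-jn J2 has e-setter on 3)
bond 0 stroke at GY1  (GY GY1: same side as bond 1)
bond 4 stroke at I1  (I1 outputs flow p/I1)
bond 5 stroke at J1  (closing 0-jn rule on J1)

3  (C1, C2, I1 all integral)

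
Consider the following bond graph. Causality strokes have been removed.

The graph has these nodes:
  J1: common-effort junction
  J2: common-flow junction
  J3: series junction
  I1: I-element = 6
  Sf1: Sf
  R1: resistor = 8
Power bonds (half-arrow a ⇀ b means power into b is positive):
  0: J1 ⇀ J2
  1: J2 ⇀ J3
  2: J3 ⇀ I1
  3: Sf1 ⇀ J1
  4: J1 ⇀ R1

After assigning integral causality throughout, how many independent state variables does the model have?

1  (I1 all integral)

bond 3 →Sf1  (source Sf1 imposes f)
bond 2 →I1  (I1: I, integral causality)
bond 1 →J3  (1-jn J3 has f-setter on 2)
bond 0 →J2  (common-f at J2 fixed by 1)
bond 4 →J1  (only one effort-in slot at J1)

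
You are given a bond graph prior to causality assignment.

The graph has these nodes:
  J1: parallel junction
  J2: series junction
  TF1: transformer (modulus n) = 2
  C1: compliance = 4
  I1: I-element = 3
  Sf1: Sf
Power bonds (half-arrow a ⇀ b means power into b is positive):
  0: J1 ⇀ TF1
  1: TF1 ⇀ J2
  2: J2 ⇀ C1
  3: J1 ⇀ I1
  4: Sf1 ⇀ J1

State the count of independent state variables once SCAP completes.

#4 stroke→Sf1  (Sf1 (Sf) sets flow on bond)
#2 stroke→J2  (C1 outputs effort q/C1)
#1 stroke→TF1  (J2 needs exactly one f-in)
#0 stroke→J1  (through TF1, causality passes straight; one stroke at TF1)
#3 stroke→I1  (common-e at J1 fixed by 0)

2  (C1, I1 all integral)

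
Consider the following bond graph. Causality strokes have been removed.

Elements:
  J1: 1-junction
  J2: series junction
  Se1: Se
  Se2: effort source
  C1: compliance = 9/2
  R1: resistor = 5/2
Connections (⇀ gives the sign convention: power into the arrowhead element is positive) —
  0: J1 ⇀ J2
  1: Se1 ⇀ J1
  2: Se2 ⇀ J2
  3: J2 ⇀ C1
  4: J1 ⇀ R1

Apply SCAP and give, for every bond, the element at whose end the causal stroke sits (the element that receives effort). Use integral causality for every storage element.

β0 stroke at J1
β1 stroke at J1
β2 stroke at J2
β3 stroke at J2
β4 stroke at R1

b1 |J1  (Se1: effort source, stroke at far end)
b2 |J2  (Se2: effort source, stroke at far end)
b3 |J2  (prefer integral on C1)
b0 |J1  (closing 1-jn rule on J2)
b4 |R1  (J1 needs exactly one f-in)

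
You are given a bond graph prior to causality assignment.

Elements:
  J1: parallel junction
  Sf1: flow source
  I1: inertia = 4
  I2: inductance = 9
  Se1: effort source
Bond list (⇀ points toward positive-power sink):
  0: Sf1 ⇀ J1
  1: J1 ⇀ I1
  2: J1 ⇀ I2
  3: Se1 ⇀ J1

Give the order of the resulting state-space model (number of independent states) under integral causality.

2  (I1, I2 all integral)

#0 stroke→Sf1  (Sf1 (Sf) sets flow on bond)
#3 stroke→J1  (source Se1 imposes e)
#1 stroke→I1  (J1 effort already set via bond 3)
#2 stroke→I2  (J1 effort already set via bond 3)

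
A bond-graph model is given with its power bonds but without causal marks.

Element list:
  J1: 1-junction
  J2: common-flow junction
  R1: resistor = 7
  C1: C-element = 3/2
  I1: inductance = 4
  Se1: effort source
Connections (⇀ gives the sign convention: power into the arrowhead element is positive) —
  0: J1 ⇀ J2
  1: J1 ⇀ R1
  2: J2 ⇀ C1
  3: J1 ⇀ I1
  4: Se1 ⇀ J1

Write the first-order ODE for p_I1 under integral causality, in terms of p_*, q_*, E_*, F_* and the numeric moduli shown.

dp_I1/dt = E_Se1 - 7*p_I1/4 - 2*q_C1/3

b4 stroke at J1  (Se1 fixes effort; stroke away)
b2 stroke at J2  (prefer integral on C1)
b0 stroke at J1  (closing 1-jn rule on J2)
b3 stroke at I1  (prefer integral on I1)
b1 stroke at J1  (common-f at J1 fixed by 3)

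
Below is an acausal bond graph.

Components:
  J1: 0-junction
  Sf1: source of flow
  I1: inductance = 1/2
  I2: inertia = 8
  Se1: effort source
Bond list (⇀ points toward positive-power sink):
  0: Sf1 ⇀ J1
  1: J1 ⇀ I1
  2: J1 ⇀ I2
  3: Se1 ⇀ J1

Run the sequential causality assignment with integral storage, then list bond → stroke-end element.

#0 |Sf1
#1 |I1
#2 |I2
#3 |J1

bond 0 →Sf1  (Sf1: flow source, stroke at near end)
bond 3 →J1  (Se1 (Se) sets effort on bond)
bond 1 →I1  (0-jn J1 has e-setter on 3)
bond 2 →I2  (common-e at J1 fixed by 3)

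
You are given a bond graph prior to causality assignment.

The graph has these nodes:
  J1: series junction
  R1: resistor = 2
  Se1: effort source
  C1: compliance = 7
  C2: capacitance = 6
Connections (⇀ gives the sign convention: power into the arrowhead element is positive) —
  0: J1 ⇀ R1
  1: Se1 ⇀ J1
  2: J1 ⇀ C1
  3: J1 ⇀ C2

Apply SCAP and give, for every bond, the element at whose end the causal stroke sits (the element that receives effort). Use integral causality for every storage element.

#0 →R1
#1 →J1
#2 →J1
#3 →J1

#1 stroke at J1  (Se1 (Se) sets effort on bond)
#2 stroke at J1  (C1 outputs effort q/C1)
#3 stroke at J1  (prefer integral on C2)
#0 stroke at R1  (J1: last free bond brings flow in)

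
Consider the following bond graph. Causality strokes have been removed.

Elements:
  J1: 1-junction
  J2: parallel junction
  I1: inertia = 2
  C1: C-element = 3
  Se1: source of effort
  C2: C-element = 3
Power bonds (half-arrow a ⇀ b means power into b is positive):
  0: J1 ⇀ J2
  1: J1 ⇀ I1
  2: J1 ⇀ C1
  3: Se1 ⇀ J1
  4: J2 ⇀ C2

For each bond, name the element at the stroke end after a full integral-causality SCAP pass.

β0 |J1
β1 |I1
β2 |J1
β3 |J1
β4 |J2

bond 3 →J1  (Se1 fixes effort; stroke away)
bond 1 →I1  (I1 outputs flow p/I1)
bond 0 →J1  (J1: bond 1 brought flow, rest push out)
bond 2 →J1  (common-f at J1 fixed by 1)
bond 4 →J2  (closing 0-jn rule on J2)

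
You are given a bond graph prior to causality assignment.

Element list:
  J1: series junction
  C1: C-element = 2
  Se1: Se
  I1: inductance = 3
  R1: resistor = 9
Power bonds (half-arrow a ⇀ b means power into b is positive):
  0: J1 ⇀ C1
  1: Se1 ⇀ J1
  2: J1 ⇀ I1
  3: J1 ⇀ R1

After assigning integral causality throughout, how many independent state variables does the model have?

2  (C1, I1 all integral)

b1 →J1  (Se1 (Se) sets effort on bond)
b0 →J1  (C1: C, integral causality)
b2 →I1  (I1 outputs flow p/I1)
b3 →J1  (J1: bond 2 brought flow, rest push out)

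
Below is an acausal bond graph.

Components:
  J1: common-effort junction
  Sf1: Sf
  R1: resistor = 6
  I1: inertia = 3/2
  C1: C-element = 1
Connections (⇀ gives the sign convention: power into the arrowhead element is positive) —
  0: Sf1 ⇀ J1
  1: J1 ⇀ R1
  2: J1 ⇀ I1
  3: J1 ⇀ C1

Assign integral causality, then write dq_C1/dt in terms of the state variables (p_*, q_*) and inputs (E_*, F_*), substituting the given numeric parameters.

#0 →Sf1  (Sf1 (Sf) sets flow on bond)
#2 →I1  (I1: I, integral causality)
#3 →J1  (C1: C, integral causality)
#1 →R1  (J1 effort already set via bond 3)

dq_C1/dt = F_Sf1 - 2*p_I1/3 - q_C1/6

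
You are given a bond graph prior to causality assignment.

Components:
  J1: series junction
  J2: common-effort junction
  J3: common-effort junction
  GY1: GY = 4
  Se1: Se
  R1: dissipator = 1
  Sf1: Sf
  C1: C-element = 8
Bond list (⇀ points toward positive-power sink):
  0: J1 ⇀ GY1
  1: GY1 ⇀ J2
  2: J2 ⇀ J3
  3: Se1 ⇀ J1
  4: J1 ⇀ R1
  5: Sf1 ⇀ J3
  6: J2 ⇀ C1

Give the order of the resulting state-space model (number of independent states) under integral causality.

1  (C1 all integral)

β3 stroke→J1  (Se1: effort source, stroke at far end)
β5 stroke→Sf1  (Sf1 (Sf) sets flow on bond)
β2 stroke→J3  (closing 0-jn rule on J3)
β6 stroke→J2  (C1 integral (e out))
β1 stroke→GY1  (common-e at J2 fixed by 6)
β0 stroke→GY1  (GY1 both-in/both-out from 1)
β4 stroke→J1  (1-jn J1 has f-setter on 0)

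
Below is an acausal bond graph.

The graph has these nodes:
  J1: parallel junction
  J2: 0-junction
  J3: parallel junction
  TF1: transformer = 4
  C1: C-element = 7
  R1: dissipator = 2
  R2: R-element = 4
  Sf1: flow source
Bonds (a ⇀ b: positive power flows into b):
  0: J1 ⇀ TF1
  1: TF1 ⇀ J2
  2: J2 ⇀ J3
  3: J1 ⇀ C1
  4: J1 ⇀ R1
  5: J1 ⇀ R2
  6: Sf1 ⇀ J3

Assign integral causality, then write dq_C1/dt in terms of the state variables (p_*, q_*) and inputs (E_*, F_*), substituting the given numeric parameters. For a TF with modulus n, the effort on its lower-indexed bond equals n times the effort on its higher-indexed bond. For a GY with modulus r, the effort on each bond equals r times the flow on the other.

β6 stroke at Sf1  (Sf1 fixes flow; stroke at Sf1)
β2 stroke at J3  (J3 needs exactly one e-in)
β1 stroke at J2  (J2: last free bond brings effort in)
β0 stroke at TF1  (TF TF1: opposite of bond 1)
β3 stroke at J1  (prefer integral on C1)
β4 stroke at R1  (J1 effort already set via bond 3)
β5 stroke at R2  (common-e at J1 fixed by 3)

dq_C1/dt = F_Sf1/4 - 3*q_C1/28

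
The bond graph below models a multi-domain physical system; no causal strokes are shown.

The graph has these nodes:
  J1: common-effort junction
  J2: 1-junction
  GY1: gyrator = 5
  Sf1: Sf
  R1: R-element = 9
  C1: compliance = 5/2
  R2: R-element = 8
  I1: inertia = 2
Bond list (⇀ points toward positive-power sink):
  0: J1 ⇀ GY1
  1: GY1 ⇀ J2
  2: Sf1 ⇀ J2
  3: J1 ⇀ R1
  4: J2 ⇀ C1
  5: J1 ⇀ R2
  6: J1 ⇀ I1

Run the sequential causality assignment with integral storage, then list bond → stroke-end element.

β2 |Sf1  (Sf1: flow source, stroke at near end)
β1 |J2  (1-jn J2 has f-setter on 2)
β4 |J2  (common-f at J2 fixed by 2)
β0 |J1  (through GY1, causality inverts; strokes same side of GY1)
β3 |R1  (common-e at J1 fixed by 0)
β5 |R2  (J1 effort already set via bond 0)
β6 |I1  (J1: bond 0 brought effort, rest push out)

#0 stroke at J1
#1 stroke at J2
#2 stroke at Sf1
#3 stroke at R1
#4 stroke at J2
#5 stroke at R2
#6 stroke at I1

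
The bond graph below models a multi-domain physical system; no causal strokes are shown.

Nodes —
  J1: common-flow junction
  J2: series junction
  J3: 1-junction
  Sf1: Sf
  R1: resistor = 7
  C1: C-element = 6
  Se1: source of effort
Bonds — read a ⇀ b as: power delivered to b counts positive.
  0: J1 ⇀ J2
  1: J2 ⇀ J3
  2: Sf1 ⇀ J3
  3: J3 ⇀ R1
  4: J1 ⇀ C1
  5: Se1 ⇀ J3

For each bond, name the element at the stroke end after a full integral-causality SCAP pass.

bond 0 |J2
bond 1 |J3
bond 2 |Sf1
bond 3 |J3
bond 4 |J1
bond 5 |J3

b2 →Sf1  (Sf1 (Sf) sets flow on bond)
b5 →J3  (Se1: effort source, stroke at far end)
b1 →J3  (common-f at J3 fixed by 2)
b3 →J3  (common-f at J3 fixed by 2)
b0 →J2  (J2 flow already set via bond 1)
b4 →J1  (common-f at J1 fixed by 0)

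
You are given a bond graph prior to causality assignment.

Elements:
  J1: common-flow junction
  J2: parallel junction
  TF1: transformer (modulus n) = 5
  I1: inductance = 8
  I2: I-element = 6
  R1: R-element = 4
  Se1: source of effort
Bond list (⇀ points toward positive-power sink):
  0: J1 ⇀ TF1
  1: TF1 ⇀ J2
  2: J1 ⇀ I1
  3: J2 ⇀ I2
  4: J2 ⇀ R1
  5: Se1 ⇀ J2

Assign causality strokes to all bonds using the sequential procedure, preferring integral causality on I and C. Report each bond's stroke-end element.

#0 |J1
#1 |TF1
#2 |I1
#3 |I2
#4 |R1
#5 |J2

bond 5 →J2  (Se1 (Se) sets effort on bond)
bond 1 →TF1  (J2: bond 5 brought effort, rest push out)
bond 3 →I2  (J2: bond 5 brought effort, rest push out)
bond 4 →R1  (J2: bond 5 brought effort, rest push out)
bond 0 →J1  (TF TF1: opposite of bond 1)
bond 2 →I1  (J1 needs exactly one f-in)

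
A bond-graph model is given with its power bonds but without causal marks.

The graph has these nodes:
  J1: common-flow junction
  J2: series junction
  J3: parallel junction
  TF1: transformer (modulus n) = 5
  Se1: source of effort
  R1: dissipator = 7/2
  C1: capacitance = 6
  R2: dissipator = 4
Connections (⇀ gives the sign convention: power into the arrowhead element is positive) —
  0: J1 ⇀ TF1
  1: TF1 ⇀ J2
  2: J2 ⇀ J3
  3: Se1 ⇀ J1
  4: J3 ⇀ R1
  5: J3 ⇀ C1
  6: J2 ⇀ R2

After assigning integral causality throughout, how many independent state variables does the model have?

bond 3 →J1  (Se1 fixes effort; stroke away)
bond 0 →TF1  (only one flow-in slot at J1)
bond 1 →J2  (TF1: transformer flips bond 0)
bond 5 →J3  (C1 integral (e out))
bond 2 →J2  (common-e at J3 fixed by 5)
bond 4 →R1  (J3 effort already set via bond 5)
bond 6 →R2  (J2: last free bond brings flow in)

1  (C1 all integral)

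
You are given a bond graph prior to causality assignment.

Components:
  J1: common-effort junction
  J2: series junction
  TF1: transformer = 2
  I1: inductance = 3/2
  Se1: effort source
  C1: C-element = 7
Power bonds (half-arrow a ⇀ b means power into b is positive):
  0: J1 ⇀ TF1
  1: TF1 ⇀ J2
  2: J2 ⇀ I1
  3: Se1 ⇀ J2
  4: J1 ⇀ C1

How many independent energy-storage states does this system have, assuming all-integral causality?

bond 3 stroke at J2  (Se1 (Se) sets effort on bond)
bond 2 stroke at I1  (prefer integral on I1)
bond 1 stroke at J2  (J2 flow already set via bond 2)
bond 0 stroke at TF1  (TF1 one-in-one-out from 1)
bond 4 stroke at J1  (J1: last free bond brings effort in)

2  (C1, I1 all integral)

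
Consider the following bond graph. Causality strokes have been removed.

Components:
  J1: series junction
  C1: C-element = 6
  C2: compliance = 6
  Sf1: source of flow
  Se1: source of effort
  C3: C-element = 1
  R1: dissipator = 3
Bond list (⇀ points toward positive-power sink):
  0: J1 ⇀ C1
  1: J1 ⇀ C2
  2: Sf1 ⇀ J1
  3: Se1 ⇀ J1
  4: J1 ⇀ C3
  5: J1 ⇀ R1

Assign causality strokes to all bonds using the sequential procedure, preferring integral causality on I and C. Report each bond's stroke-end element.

#2 →Sf1  (Sf1: flow source, stroke at near end)
#3 →J1  (Se1 fixes effort; stroke away)
#0 →J1  (1-jn J1 has f-setter on 2)
#1 →J1  (J1 flow already set via bond 2)
#4 →J1  (common-f at J1 fixed by 2)
#5 →J1  (J1 flow already set via bond 2)

β0 →J1
β1 →J1
β2 →Sf1
β3 →J1
β4 →J1
β5 →J1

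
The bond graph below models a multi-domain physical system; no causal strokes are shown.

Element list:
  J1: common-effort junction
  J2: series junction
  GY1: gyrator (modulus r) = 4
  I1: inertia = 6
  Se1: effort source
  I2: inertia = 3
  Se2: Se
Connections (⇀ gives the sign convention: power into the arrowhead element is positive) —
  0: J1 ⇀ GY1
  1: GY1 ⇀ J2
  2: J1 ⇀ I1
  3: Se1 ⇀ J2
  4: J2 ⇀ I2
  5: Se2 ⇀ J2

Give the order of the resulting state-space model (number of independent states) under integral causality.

bond 3 |J2  (Se1 (Se) sets effort on bond)
bond 5 |J2  (Se2: effort source, stroke at far end)
bond 2 |I1  (I1: I, integral causality)
bond 0 |J1  (J1: last free bond brings effort in)
bond 1 |J2  (GY GY1: same side as bond 0)
bond 4 |I2  (J2 needs exactly one f-in)

2  (I1, I2 all integral)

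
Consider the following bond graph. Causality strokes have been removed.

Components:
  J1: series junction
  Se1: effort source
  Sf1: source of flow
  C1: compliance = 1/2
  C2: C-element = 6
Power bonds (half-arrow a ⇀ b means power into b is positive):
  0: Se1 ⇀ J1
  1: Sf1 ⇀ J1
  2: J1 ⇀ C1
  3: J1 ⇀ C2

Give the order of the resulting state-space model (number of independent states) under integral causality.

b0 stroke→J1  (Se1 fixes effort; stroke away)
b1 stroke→Sf1  (source Sf1 imposes f)
b2 stroke→J1  (1-jn J1 has f-setter on 1)
b3 stroke→J1  (1-jn J1 has f-setter on 1)

2  (C1, C2 all integral)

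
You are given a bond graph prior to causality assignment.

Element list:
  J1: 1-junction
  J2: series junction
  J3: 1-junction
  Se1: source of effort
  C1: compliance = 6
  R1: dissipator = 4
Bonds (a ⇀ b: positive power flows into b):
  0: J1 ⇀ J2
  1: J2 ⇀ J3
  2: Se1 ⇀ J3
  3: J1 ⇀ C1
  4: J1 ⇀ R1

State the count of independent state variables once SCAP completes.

#2 stroke at J3  (source Se1 imposes e)
#1 stroke at J2  (J3 needs exactly one f-in)
#0 stroke at J1  (closing 1-jn rule on J2)
#3 stroke at J1  (C1 integral (e out))
#4 stroke at R1  (only one flow-in slot at J1)

1  (C1 all integral)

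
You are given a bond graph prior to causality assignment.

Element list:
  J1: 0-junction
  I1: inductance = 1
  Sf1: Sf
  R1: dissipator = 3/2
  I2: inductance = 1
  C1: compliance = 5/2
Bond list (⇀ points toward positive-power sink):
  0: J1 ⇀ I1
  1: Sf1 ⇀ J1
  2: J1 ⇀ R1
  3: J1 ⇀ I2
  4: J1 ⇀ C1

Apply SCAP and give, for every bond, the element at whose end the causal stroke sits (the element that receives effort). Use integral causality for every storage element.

b0 |I1
b1 |Sf1
b2 |R1
b3 |I2
b4 |J1

bond 1 →Sf1  (source Sf1 imposes f)
bond 0 →I1  (prefer integral on I1)
bond 3 →I2  (I2: I, integral causality)
bond 4 →J1  (C1 integral (e out))
bond 2 →R1  (0-jn J1 has e-setter on 4)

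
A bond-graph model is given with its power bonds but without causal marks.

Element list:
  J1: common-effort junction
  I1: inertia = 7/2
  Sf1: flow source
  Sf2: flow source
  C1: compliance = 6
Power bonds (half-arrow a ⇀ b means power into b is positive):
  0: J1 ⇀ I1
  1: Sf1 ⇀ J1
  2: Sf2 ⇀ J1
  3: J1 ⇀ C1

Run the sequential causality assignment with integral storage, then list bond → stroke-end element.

#0 stroke at I1
#1 stroke at Sf1
#2 stroke at Sf2
#3 stroke at J1

bond 1 stroke→Sf1  (source Sf1 imposes f)
bond 2 stroke→Sf2  (Sf2 (Sf) sets flow on bond)
bond 0 stroke→I1  (I1 outputs flow p/I1)
bond 3 stroke→J1  (J1: last free bond brings effort in)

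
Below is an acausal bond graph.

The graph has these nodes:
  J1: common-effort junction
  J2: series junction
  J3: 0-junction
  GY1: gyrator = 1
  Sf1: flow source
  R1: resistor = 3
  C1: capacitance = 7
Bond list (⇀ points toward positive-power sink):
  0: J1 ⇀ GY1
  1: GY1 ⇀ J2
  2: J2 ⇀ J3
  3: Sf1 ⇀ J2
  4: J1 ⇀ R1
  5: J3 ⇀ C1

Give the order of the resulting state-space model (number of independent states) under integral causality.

#3 →Sf1  (Sf1: flow source, stroke at near end)
#1 →J2  (J2 flow already set via bond 3)
#2 →J2  (common-f at J2 fixed by 3)
#5 →J3  (closing 0-jn rule on J3)
#0 →J1  (GY1 both-in/both-out from 1)
#4 →R1  (common-e at J1 fixed by 0)

1  (C1 all integral)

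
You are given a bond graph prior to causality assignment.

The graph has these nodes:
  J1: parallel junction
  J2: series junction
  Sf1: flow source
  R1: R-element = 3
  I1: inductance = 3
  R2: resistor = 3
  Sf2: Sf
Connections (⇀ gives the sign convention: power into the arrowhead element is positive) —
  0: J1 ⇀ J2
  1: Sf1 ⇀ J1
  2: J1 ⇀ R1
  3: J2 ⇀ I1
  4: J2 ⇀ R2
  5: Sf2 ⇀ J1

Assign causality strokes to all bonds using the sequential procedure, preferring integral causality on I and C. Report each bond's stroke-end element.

#1 →Sf1  (Sf1: flow source, stroke at near end)
#5 →Sf2  (Sf2 fixes flow; stroke at Sf2)
#3 →I1  (prefer integral on I1)
#0 →J2  (J2 flow already set via bond 3)
#4 →J2  (J2: bond 3 brought flow, rest push out)
#2 →J1  (J1 needs exactly one e-in)

β0 |J2
β1 |Sf1
β2 |J1
β3 |I1
β4 |J2
β5 |Sf2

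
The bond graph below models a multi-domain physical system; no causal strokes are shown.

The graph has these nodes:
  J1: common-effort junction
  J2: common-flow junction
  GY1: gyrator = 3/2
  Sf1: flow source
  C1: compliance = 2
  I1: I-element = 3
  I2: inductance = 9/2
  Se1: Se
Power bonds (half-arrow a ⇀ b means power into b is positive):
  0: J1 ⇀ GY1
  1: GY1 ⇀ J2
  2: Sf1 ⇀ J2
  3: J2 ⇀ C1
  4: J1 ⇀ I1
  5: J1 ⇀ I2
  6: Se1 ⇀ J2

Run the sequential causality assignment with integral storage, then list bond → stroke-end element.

bond 0 →J1
bond 1 →J2
bond 2 →Sf1
bond 3 →J2
bond 4 →I1
bond 5 →I2
bond 6 →J2

b2 stroke at Sf1  (Sf1 (Sf) sets flow on bond)
b6 stroke at J2  (source Se1 imposes e)
b1 stroke at J2  (1-jn J2 has f-setter on 2)
b3 stroke at J2  (J2 flow already set via bond 2)
b0 stroke at J1  (GY GY1: same side as bond 1)
b4 stroke at I1  (J1 effort already set via bond 0)
b5 stroke at I2  (0-jn J1 has e-setter on 0)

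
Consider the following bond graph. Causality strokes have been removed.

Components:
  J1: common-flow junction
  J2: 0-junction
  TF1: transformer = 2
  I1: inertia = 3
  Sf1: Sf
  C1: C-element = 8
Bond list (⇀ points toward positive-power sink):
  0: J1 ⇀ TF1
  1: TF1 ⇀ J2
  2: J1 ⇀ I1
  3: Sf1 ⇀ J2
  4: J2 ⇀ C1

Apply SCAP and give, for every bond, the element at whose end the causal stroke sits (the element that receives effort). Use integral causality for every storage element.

bond 3 stroke→Sf1  (Sf1 (Sf) sets flow on bond)
bond 2 stroke→I1  (I1: I, integral causality)
bond 0 stroke→J1  (J1 flow already set via bond 2)
bond 1 stroke→TF1  (TF1: transformer flips bond 0)
bond 4 stroke→J2  (J2 needs exactly one e-in)

#0 →J1
#1 →TF1
#2 →I1
#3 →Sf1
#4 →J2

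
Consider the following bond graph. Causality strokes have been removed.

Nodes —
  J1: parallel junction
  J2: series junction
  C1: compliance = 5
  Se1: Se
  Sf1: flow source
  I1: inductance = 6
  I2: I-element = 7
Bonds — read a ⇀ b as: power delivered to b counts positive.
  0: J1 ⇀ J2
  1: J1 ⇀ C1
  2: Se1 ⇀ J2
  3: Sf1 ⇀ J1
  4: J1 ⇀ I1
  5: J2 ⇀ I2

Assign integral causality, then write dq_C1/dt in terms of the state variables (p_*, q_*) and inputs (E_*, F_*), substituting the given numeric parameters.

dq_C1/dt = F_Sf1 - p_I1/6 - p_I2/7

β2 |J2  (source Se1 imposes e)
β3 |Sf1  (source Sf1 imposes f)
β1 |J1  (C1: C, integral causality)
β0 |J2  (J1 effort already set via bond 1)
β4 |I1  (J1: bond 1 brought effort, rest push out)
β5 |I2  (J2: last free bond brings flow in)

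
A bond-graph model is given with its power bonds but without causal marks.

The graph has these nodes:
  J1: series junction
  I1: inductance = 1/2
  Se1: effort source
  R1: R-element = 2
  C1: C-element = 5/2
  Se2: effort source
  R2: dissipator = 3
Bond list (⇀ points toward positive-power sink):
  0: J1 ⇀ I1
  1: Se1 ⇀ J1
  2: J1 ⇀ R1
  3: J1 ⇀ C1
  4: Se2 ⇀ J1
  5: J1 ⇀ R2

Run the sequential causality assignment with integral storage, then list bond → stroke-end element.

bond 0 stroke→I1
bond 1 stroke→J1
bond 2 stroke→J1
bond 3 stroke→J1
bond 4 stroke→J1
bond 5 stroke→J1

β1 stroke at J1  (Se1 (Se) sets effort on bond)
β4 stroke at J1  (Se2: effort source, stroke at far end)
β0 stroke at I1  (I1 outputs flow p/I1)
β2 stroke at J1  (J1 flow already set via bond 0)
β3 stroke at J1  (1-jn J1 has f-setter on 0)
β5 stroke at J1  (J1 flow already set via bond 0)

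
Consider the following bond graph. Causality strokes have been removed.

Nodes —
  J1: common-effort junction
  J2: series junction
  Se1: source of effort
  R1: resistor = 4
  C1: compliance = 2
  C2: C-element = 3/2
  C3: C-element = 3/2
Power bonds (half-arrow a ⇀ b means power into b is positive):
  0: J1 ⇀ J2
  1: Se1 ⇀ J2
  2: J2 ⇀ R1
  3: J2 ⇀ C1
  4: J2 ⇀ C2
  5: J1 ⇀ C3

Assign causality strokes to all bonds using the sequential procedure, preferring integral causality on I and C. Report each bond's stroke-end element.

β1 →J2  (Se1 fixes effort; stroke away)
β3 →J2  (C1: C, integral causality)
β4 →J2  (C2 integral (e out))
β5 →J1  (C3: C, integral causality)
β0 →J2  (0-jn J1 has e-setter on 5)
β2 →R1  (J2: last free bond brings flow in)

β0 →J2
β1 →J2
β2 →R1
β3 →J2
β4 →J2
β5 →J1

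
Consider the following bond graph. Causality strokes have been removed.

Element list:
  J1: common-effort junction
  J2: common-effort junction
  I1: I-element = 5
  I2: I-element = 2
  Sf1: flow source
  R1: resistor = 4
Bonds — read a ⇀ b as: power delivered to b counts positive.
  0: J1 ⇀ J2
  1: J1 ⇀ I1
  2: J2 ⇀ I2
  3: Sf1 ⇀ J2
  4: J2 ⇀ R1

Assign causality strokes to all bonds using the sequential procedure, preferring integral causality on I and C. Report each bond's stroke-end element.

b3 |Sf1  (Sf1 fixes flow; stroke at Sf1)
b1 |I1  (prefer integral on I1)
b0 |J1  (J1 needs exactly one e-in)
b2 |I2  (I2 integral (f out))
b4 |J2  (only one effort-in slot at J2)

b0 stroke→J1
b1 stroke→I1
b2 stroke→I2
b3 stroke→Sf1
b4 stroke→J2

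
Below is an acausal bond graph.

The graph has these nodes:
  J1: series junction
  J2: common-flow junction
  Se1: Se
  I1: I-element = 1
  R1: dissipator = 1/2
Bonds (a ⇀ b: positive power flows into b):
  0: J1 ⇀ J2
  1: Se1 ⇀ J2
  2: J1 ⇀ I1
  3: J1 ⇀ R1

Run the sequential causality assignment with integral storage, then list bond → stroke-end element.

bond 0 stroke→J1
bond 1 stroke→J2
bond 2 stroke→I1
bond 3 stroke→J1

#1 |J2  (Se1: effort source, stroke at far end)
#0 |J1  (J2 needs exactly one f-in)
#2 |I1  (I1 outputs flow p/I1)
#3 |J1  (1-jn J1 has f-setter on 2)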